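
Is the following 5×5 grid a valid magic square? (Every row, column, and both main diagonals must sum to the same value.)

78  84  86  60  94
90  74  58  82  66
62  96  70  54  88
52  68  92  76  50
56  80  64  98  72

Row 1: 78 + 84 + 86 + 60 + 94 = 402.
Row 2: 90 + 74 + 58 + 82 + 66 = 370.
Row 3: 62 + 96 + 70 + 54 + 88 = 370.
Row 4: 52 + 68 + 92 + 76 + 50 = 338.
Row 5: 56 + 80 + 64 + 98 + 72 = 370.
Column 1: 78 + 90 + 62 + 52 + 56 = 338.
Column 2: 84 + 74 + 96 + 68 + 80 = 402.
Column 3: 86 + 58 + 70 + 92 + 64 = 370.
Column 4: 60 + 82 + 54 + 76 + 98 = 370.
Column 5: 94 + 66 + 88 + 50 + 72 = 370.
Main diagonal: 78 + 74 + 70 + 76 + 72 = 370.
Anti-diagonal: 94 + 82 + 70 + 68 + 56 = 370.

No — column 2 sums to 402 but row 4 sums to 338.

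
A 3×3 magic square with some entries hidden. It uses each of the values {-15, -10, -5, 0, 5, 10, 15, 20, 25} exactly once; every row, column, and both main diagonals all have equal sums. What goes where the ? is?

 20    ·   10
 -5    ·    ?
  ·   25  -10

The 9 entries sum to 45, so each line sums to 45/3 = 15.
Row 1 needs 15; the known cells sum to 30, so (1,2) = -15.
Using row 3: 25 + (-10) + ? → (3,1) = 15 − 15 = 0.
Column 2 must total 15; the given cells sum to 10, so (2,2) = 5.
Column 3: 10 + (-10) + ? = 15, so (2,3) = 15.

15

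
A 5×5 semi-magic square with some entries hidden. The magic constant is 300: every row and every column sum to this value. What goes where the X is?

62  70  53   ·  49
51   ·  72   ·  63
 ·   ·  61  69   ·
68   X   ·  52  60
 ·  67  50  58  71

56

Using row 1: 62 + 70 + 53 + 49 + ? → (1,4) = 300 − 234 = 66.
Row 5: 67 + 50 + 58 + 71 + ? = 300, so (5,1) = 54.
Column 1: 62 + 51 + 68 + 54 + ? = 300, so (3,1) = 65.
Column 3 needs 300; the known cells sum to 236, so (4,3) = 64.
Column 4: 66 + 69 + 52 + 58 + ? = 300, so (2,4) = 55.
The remaining cell in column 5 is (3,5) = 300 − 243 = 57.
Row 2: 51 + 72 + 55 + 63 + ? = 300, so (2,2) = 59.
From row 3, 300 − (65 + 61 + 69 + 57) gives (3,2) = 48.
From row 4, 300 − (68 + 64 + 52 + 60) gives (4,2) = 56.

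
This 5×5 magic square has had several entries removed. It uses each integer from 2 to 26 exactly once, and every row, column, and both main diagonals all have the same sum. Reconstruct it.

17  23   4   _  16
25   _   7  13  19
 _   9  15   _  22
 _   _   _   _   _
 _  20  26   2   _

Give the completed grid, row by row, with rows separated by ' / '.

17 23 4 10 16 / 25 6 7 13 19 / 3 9 15 21 22 / 11 12 18 24 5 / 14 20 26 2 8

The entries are 2 through 26, which sum to 350, so each line sums to 350/5 = 70.
From row 1, 70 − (17 + 23 + 4 + 16) gives (1,4) = 10.
Row 2 must total 70; the given cells sum to 64, so (2,2) = 6.
Column 2: 23 + 6 + 9 + 20 + ? = 70, so (4,2) = 12.
From column 3, 70 − (4 + 7 + 15 + 26) gives (4,3) = 18.
The remaining cell in anti-diagonal is (5,1) = 70 − 56 = 14.
Row 5: 14 + 20 + 26 + 2 + ? = 70, so (5,5) = 8.
The remaining cell in column 5 is (4,5) = 70 − 65 = 5.
From main diagonal, 70 − (17 + 6 + 15 + 8) gives (4,4) = 24.
The remaining cell in row 4 is (4,1) = 70 − 59 = 11.
Column 1: 17 + 25 + 11 + 14 + ? = 70, so (3,1) = 3.
Column 4: 10 + 13 + 24 + 2 + ? = 70, so (3,4) = 21.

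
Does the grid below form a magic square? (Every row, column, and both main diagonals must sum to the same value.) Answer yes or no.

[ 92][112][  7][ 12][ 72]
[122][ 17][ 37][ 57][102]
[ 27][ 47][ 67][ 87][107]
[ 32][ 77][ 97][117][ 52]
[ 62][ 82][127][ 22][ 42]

Row 1: 92 + 112 + 7 + 12 + 72 = 295.
Row 2: 122 + 17 + 37 + 57 + 102 = 335.
Row 3: 27 + 47 + 67 + 87 + 107 = 335.
Row 4: 32 + 77 + 97 + 117 + 52 = 375.
Row 5: 62 + 82 + 127 + 22 + 42 = 335.
Column 1: 92 + 122 + 27 + 32 + 62 = 335.
Column 2: 112 + 17 + 47 + 77 + 82 = 335.
Column 3: 7 + 37 + 67 + 97 + 127 = 335.
Column 4: 12 + 57 + 87 + 117 + 22 = 295.
Column 5: 72 + 102 + 107 + 52 + 42 = 375.
Main diagonal: 92 + 17 + 67 + 117 + 42 = 335.
Anti-diagonal: 72 + 57 + 67 + 77 + 62 = 335.

No — column 4 sums to 295 but row 2 sums to 335.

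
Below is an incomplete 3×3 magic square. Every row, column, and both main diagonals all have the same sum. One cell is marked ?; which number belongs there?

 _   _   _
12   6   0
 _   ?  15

-6

Row 2 is complete and sums to 18; that is the magic constant.
Column 3: 0 + 15 + ? = 18, so (1,3) = 3.
The remaining cell in main diagonal is (1,1) = 18 − 21 = -3.
Anti-diagonal: 3 + 6 + ? = 18, so (3,1) = 9.
Using row 1: -3 + 3 + ? → (1,2) = 18 − 0 = 18.
Using row 3: 9 + 15 + ? → (3,2) = 18 − 24 = -6.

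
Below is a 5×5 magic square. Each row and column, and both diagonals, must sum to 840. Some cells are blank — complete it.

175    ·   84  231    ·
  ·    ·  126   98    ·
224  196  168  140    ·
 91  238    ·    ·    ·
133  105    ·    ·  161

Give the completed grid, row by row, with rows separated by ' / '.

175 147 84 231 203 / 217 154 126 98 245 / 224 196 168 140 112 / 91 238 210 182 119 / 133 105 252 189 161

Row 3 must total 840; the given cells sum to 728, so (3,5) = 112.
From column 1, 840 − (175 + 224 + 91 + 133) gives (2,1) = 217.
Using anti-diagonal: 98 + 168 + 238 + 133 + ? → (1,5) = 840 − 637 = 203.
The remaining cell in row 1 is (1,2) = 840 − 693 = 147.
Using column 2: 147 + 196 + 238 + 105 + ? → (2,2) = 840 − 686 = 154.
Main diagonal needs 840; the known cells sum to 658, so (4,4) = 182.
Row 2: 217 + 154 + 126 + 98 + ? = 840, so (2,5) = 245.
Column 4 must total 840; the given cells sum to 651, so (5,4) = 189.
Using column 5: 203 + 245 + 112 + 161 + ? → (4,5) = 840 − 721 = 119.
Row 4 needs 840; the known cells sum to 630, so (4,3) = 210.
Row 5 needs 840; the known cells sum to 588, so (5,3) = 252.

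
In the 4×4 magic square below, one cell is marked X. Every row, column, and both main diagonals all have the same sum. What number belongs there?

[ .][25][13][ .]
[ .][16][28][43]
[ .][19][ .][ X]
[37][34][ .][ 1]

Column 2 is complete and sums to 94; that is the magic constant.
Row 2: 16 + 28 + 43 + ? = 94, so (2,1) = 7.
The remaining cell in row 4 is (4,3) = 94 − 72 = 22.
From column 3, 94 − (13 + 28 + 22) gives (3,3) = 31.
Using main diagonal: 16 + 31 + 1 + ? → (1,1) = 94 − 48 = 46.
Anti-diagonal: 28 + 19 + 37 + ? = 94, so (1,4) = 10.
Using column 1: 46 + 7 + 37 + ? → (3,1) = 94 − 90 = 4.
The remaining cell in column 4 is (3,4) = 94 − 54 = 40.

40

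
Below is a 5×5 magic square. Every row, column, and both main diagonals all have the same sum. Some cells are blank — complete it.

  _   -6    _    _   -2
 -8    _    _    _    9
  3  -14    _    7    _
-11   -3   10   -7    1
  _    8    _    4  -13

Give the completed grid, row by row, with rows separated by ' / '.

Row 4 is already complete: -11 + -3 + 10 + -7 + 1 = -10, so that is the magic constant.
Column 2: -6 + (-14) + (-3) + 8 + ? = -10, so (2,2) = 5.
Column 5 must total -10; the given cells sum to -5, so (3,5) = -5.
Row 3 must total -10; the given cells sum to -9, so (3,3) = -1.
Main diagonal needs -10; the known cells sum to -16, so (1,1) = 6.
The remaining cell in column 1 is (5,1) = -10 − (-10) = 0.
Using anti-diagonal: -2 + (-1) + (-3) + 0 + ? → (2,4) = -10 − (-6) = -4.
Row 2 must total -10; the given cells sum to 2, so (2,3) = -12.
Row 5 must total -10; the given cells sum to -1, so (5,3) = -9.
Column 3 needs -10; the known cells sum to -12, so (1,3) = 2.
Column 4 needs -10; the known cells sum to 0, so (1,4) = -10.

6 -6 2 -10 -2 / -8 5 -12 -4 9 / 3 -14 -1 7 -5 / -11 -3 10 -7 1 / 0 8 -9 4 -13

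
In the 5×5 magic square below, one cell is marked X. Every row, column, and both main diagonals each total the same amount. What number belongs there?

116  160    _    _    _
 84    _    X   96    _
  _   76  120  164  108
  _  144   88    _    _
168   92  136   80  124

152

Row 5 is complete and sums to 600; that is the magic constant.
Row 3 needs 600; the known cells sum to 468, so (3,1) = 132.
Column 1 must total 600; the given cells sum to 500, so (4,1) = 100.
Using column 2: 160 + 76 + 144 + 92 + ? → (2,2) = 600 − 472 = 128.
From main diagonal, 600 − (116 + 128 + 120 + 124) gives (4,4) = 112.
The remaining cell in anti-diagonal is (1,5) = 600 − 528 = 72.
Using row 4: 100 + 144 + 88 + 112 + ? → (4,5) = 600 − 444 = 156.
From column 4, 600 − (96 + 164 + 112 + 80) gives (1,4) = 148.
Using column 5: 72 + 108 + 156 + 124 + ? → (2,5) = 600 − 460 = 140.
Row 1 needs 600; the known cells sum to 496, so (1,3) = 104.
From row 2, 600 − (84 + 128 + 96 + 140) gives (2,3) = 152.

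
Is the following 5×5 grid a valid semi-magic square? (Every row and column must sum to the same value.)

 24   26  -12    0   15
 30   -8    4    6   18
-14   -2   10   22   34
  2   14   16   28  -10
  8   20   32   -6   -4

Row 1: 24 + 26 + (-12) + 0 + 15 = 53.
Row 2: 30 + (-8) + 4 + 6 + 18 = 50.
Row 3: -14 + (-2) + 10 + 22 + 34 = 50.
Row 4: 2 + 14 + 16 + 28 + (-10) = 50.
Row 5: 8 + 20 + 32 + (-6) + (-4) = 50.
Column 1: 24 + 30 + (-14) + 2 + 8 = 50.
Column 2: 26 + (-8) + (-2) + 14 + 20 = 50.
Column 3: -12 + 4 + 10 + 16 + 32 = 50.
Column 4: 0 + 6 + 22 + 28 + (-6) = 50.
Column 5: 15 + 18 + 34 + (-10) + (-4) = 53.

No — column 1 sums to 50 but row 1 sums to 53.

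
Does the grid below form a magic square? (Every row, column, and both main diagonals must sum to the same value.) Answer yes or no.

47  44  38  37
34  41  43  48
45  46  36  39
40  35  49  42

Yes

Row 1: 47 + 44 + 38 + 37 = 166.
Row 2: 34 + 41 + 43 + 48 = 166.
Row 3: 45 + 46 + 36 + 39 = 166.
Row 4: 40 + 35 + 49 + 42 = 166.
Column 1: 47 + 34 + 45 + 40 = 166.
Column 2: 44 + 41 + 46 + 35 = 166.
Column 3: 38 + 43 + 36 + 49 = 166.
Column 4: 37 + 48 + 39 + 42 = 166.
Main diagonal: 47 + 41 + 36 + 42 = 166.
Anti-diagonal: 37 + 43 + 46 + 40 = 166.
All lines sum to 166.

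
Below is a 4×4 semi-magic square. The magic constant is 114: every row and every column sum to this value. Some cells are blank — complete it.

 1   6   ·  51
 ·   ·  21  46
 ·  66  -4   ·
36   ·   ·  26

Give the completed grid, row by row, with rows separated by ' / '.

1 6 56 51 / 16 31 21 46 / 61 66 -4 -9 / 36 11 41 26

Row 1 must total 114; the given cells sum to 58, so (1,3) = 56.
Using column 3: 56 + 21 + (-4) + ? → (4,3) = 114 − 73 = 41.
From column 4, 114 − (51 + 46 + 26) gives (3,4) = -9.
Row 3 must total 114; the given cells sum to 53, so (3,1) = 61.
Row 4 must total 114; the given cells sum to 103, so (4,2) = 11.
Using column 1: 1 + 61 + 36 + ? → (2,1) = 114 − 98 = 16.
Column 2: 6 + 66 + 11 + ? = 114, so (2,2) = 31.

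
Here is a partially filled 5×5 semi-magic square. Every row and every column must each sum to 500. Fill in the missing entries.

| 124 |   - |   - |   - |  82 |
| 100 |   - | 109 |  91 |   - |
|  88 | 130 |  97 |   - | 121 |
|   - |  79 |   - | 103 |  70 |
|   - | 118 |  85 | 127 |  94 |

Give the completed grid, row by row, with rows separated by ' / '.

From row 3, 500 − (88 + 130 + 97 + 121) gives (3,4) = 64.
Using row 5: 118 + 85 + 127 + 94 + ? → (5,1) = 500 − 424 = 76.
Column 1 needs 500; the known cells sum to 388, so (4,1) = 112.
The remaining cell in column 4 is (1,4) = 500 − 385 = 115.
Using column 5: 82 + 121 + 70 + 94 + ? → (2,5) = 500 − 367 = 133.
Using row 2: 100 + 109 + 91 + 133 + ? → (2,2) = 500 − 433 = 67.
The remaining cell in row 4 is (4,3) = 500 − 364 = 136.
The remaining cell in column 2 is (1,2) = 500 − 394 = 106.
Column 3: 109 + 97 + 136 + 85 + ? = 500, so (1,3) = 73.

124 106 73 115 82 / 100 67 109 91 133 / 88 130 97 64 121 / 112 79 136 103 70 / 76 118 85 127 94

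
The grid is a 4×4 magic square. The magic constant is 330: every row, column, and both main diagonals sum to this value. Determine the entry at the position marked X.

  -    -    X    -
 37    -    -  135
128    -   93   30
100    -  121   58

Row 3 needs 330; the known cells sum to 251, so (3,2) = 79.
The remaining cell in row 4 is (4,2) = 330 − 279 = 51.
Using column 1: 37 + 128 + 100 + ? → (1,1) = 330 − 265 = 65.
From column 4, 330 − (135 + 30 + 58) gives (1,4) = 107.
Main diagonal: 65 + 93 + 58 + ? = 330, so (2,2) = 114.
Anti-diagonal: 107 + 79 + 100 + ? = 330, so (2,3) = 44.
Column 2 needs 330; the known cells sum to 244, so (1,2) = 86.
Column 3 needs 330; the known cells sum to 258, so (1,3) = 72.

72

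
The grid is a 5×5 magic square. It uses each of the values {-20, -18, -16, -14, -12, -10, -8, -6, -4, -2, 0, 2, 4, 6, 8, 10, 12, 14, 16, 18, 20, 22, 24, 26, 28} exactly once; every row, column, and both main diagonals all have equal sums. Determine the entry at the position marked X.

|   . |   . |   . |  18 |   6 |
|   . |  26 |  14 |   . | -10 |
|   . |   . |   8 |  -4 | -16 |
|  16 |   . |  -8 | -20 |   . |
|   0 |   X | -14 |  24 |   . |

-2

The 25 entries sum to 100, so each line sums to 100/5 = 20.
Column 3 needs 20; the known cells sum to 0, so (1,3) = 20.
From column 4, 20 − (18 + (-4) + (-20) + 24) gives (2,4) = 2.
Anti-diagonal must total 20; the given cells sum to 16, so (4,2) = 4.
Using row 2: 26 + 14 + 2 + (-10) + ? → (2,1) = 20 − 32 = -12.
Row 4: 16 + 4 + (-8) + (-20) + ? = 20, so (4,5) = 28.
The remaining cell in column 5 is (5,5) = 20 − 8 = 12.
Using main diagonal: 26 + 8 + (-20) + 12 + ? → (1,1) = 20 − 26 = -6.
Using row 1: -6 + 20 + 18 + 6 + ? → (1,2) = 20 − 38 = -18.
From row 5, 20 − (0 + (-14) + 24 + 12) gives (5,2) = -2.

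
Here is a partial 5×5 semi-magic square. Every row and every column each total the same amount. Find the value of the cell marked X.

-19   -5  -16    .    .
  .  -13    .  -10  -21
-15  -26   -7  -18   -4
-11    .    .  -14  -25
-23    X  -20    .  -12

Row 3 is complete and sums to -70; that is the magic constant.
From column 1, -70 − (-19 + (-15) + (-11) + (-23)) gives (2,1) = -2.
The remaining cell in column 5 is (1,5) = -70 − (-62) = -8.
Using row 1: -19 + (-5) + (-16) + (-8) + ? → (1,4) = -70 − (-48) = -22.
Using row 2: -2 + (-13) + (-10) + (-21) + ? → (2,3) = -70 − (-46) = -24.
Column 3: -16 + (-24) + (-7) + (-20) + ? = -70, so (4,3) = -3.
Column 4: -22 + (-10) + (-18) + (-14) + ? = -70, so (5,4) = -6.
Row 4 must total -70; the given cells sum to -53, so (4,2) = -17.
From row 5, -70 − (-23 + (-20) + (-6) + (-12)) gives (5,2) = -9.

-9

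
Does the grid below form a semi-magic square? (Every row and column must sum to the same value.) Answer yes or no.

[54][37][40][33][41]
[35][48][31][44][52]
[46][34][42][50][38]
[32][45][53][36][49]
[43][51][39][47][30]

No — row 4 sums to 215 but column 5 sums to 210.

Row 1: 54 + 37 + 40 + 33 + 41 = 205.
Row 2: 35 + 48 + 31 + 44 + 52 = 210.
Row 3: 46 + 34 + 42 + 50 + 38 = 210.
Row 4: 32 + 45 + 53 + 36 + 49 = 215.
Row 5: 43 + 51 + 39 + 47 + 30 = 210.
Column 1: 54 + 35 + 46 + 32 + 43 = 210.
Column 2: 37 + 48 + 34 + 45 + 51 = 215.
Column 3: 40 + 31 + 42 + 53 + 39 = 205.
Column 4: 33 + 44 + 50 + 36 + 47 = 210.
Column 5: 41 + 52 + 38 + 49 + 30 = 210.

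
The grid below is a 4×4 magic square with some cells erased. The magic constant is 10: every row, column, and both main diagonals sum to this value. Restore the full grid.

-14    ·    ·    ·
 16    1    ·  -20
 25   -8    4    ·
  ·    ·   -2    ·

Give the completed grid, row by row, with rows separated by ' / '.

-14 7 -5 22 / 16 1 13 -20 / 25 -8 4 -11 / -17 10 -2 19

Row 2 must total 10; the given cells sum to -3, so (2,3) = 13.
Using row 3: 25 + (-8) + 4 + ? → (3,4) = 10 − 21 = -11.
Column 1 needs 10; the known cells sum to 27, so (4,1) = -17.
The remaining cell in column 3 is (1,3) = 10 − 15 = -5.
Using main diagonal: -14 + 1 + 4 + ? → (4,4) = 10 − (-9) = 19.
From anti-diagonal, 10 − (13 + (-8) + (-17)) gives (1,4) = 22.
Row 1: -14 + (-5) + 22 + ? = 10, so (1,2) = 7.
Row 4 needs 10; the known cells sum to 0, so (4,2) = 10.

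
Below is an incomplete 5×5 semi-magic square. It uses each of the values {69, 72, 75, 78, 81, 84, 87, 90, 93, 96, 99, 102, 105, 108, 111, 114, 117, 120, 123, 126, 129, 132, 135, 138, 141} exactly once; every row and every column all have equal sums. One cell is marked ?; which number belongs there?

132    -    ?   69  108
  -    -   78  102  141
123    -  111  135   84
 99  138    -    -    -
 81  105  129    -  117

The 25 entries sum to 2625, so each line sums to 2625/5 = 525.
Row 3 must total 525; the given cells sum to 453, so (3,2) = 72.
From row 5, 525 − (81 + 105 + 129 + 117) gives (5,4) = 93.
Column 1 needs 525; the known cells sum to 435, so (2,1) = 90.
Column 4 needs 525; the known cells sum to 399, so (4,4) = 126.
Using column 5: 108 + 141 + 84 + 117 + ? → (4,5) = 525 − 450 = 75.
From row 2, 525 − (90 + 78 + 102 + 141) gives (2,2) = 114.
Row 4: 99 + 138 + 126 + 75 + ? = 525, so (4,3) = 87.
Column 2 needs 525; the known cells sum to 429, so (1,2) = 96.
Column 3: 78 + 111 + 87 + 129 + ? = 525, so (1,3) = 120.

120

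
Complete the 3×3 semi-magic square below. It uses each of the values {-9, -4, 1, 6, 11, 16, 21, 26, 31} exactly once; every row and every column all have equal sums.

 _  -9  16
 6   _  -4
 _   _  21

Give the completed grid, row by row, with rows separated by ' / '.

26 -9 16 / 6 31 -4 / 1 11 21

The 9 entries sum to 99, so each line sums to 99/3 = 33.
The remaining cell in row 1 is (1,1) = 33 − 7 = 26.
From row 2, 33 − (6 + (-4)) gives (2,2) = 31.
The remaining cell in column 1 is (3,1) = 33 − 32 = 1.
Column 2 needs 33; the known cells sum to 22, so (3,2) = 11.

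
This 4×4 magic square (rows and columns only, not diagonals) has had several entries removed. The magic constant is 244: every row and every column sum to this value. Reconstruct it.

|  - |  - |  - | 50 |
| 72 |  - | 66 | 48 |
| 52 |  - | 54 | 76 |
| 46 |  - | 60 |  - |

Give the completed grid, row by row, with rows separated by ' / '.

74 56 64 50 / 72 58 66 48 / 52 62 54 76 / 46 68 60 70

From row 2, 244 − (72 + 66 + 48) gives (2,2) = 58.
Using row 3: 52 + 54 + 76 + ? → (3,2) = 244 − 182 = 62.
Column 1 must total 244; the given cells sum to 170, so (1,1) = 74.
Column 3 needs 244; the known cells sum to 180, so (1,3) = 64.
Column 4: 50 + 48 + 76 + ? = 244, so (4,4) = 70.
Using row 1: 74 + 64 + 50 + ? → (1,2) = 244 − 188 = 56.
Using row 4: 46 + 60 + 70 + ? → (4,2) = 244 − 176 = 68.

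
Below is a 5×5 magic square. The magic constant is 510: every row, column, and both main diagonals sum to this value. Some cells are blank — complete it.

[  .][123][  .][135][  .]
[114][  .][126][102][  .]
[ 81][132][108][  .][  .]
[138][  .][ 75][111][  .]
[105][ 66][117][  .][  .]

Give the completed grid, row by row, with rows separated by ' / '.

72 123 84 135 96 / 114 90 126 102 78 / 81 132 108 69 120 / 138 99 75 111 87 / 105 66 117 93 129

From column 1, 510 − (114 + 81 + 138 + 105) gives (1,1) = 72.
Column 3: 126 + 108 + 75 + 117 + ? = 510, so (1,3) = 84.
Row 1 needs 510; the known cells sum to 414, so (1,5) = 96.
Anti-diagonal needs 510; the known cells sum to 411, so (4,2) = 99.
Using row 4: 138 + 99 + 75 + 111 + ? → (4,5) = 510 − 423 = 87.
Column 2: 123 + 132 + 99 + 66 + ? = 510, so (2,2) = 90.
Using main diagonal: 72 + 90 + 108 + 111 + ? → (5,5) = 510 − 381 = 129.
Row 2 needs 510; the known cells sum to 432, so (2,5) = 78.
Row 5 must total 510; the given cells sum to 417, so (5,4) = 93.
Column 4: 135 + 102 + 111 + 93 + ? = 510, so (3,4) = 69.
Column 5 must total 510; the given cells sum to 390, so (3,5) = 120.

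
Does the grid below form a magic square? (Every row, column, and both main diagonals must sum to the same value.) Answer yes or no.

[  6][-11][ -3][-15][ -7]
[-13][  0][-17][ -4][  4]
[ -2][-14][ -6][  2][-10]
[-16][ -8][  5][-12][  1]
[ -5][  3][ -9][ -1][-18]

Yes

Row 1: 6 + (-11) + (-3) + (-15) + (-7) = -30.
Row 2: -13 + 0 + (-17) + (-4) + 4 = -30.
Row 3: -2 + (-14) + (-6) + 2 + (-10) = -30.
Row 4: -16 + (-8) + 5 + (-12) + 1 = -30.
Row 5: -5 + 3 + (-9) + (-1) + (-18) = -30.
Column 1: 6 + (-13) + (-2) + (-16) + (-5) = -30.
Column 2: -11 + 0 + (-14) + (-8) + 3 = -30.
Column 3: -3 + (-17) + (-6) + 5 + (-9) = -30.
Column 4: -15 + (-4) + 2 + (-12) + (-1) = -30.
Column 5: -7 + 4 + (-10) + 1 + (-18) = -30.
Main diagonal: 6 + 0 + (-6) + (-12) + (-18) = -30.
Anti-diagonal: -7 + (-4) + (-6) + (-8) + (-5) = -30.
All lines sum to -30.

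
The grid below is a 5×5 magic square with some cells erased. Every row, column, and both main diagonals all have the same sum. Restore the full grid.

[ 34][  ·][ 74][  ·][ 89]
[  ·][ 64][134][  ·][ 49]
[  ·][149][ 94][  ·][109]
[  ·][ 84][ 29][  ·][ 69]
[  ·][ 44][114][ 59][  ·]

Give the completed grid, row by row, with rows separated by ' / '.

34 104 74 144 89 / 119 64 134 79 49 / 54 149 94 39 109 / 139 84 29 124 69 / 99 44 114 59 129

Column 3 is already complete: 74 + 134 + 94 + 29 + 114 = 445, so that is the magic constant.
Column 2: 64 + 149 + 84 + 44 + ? = 445, so (1,2) = 104.
From column 5, 445 − (89 + 49 + 109 + 69) gives (5,5) = 129.
Main diagonal must total 445; the given cells sum to 321, so (4,4) = 124.
Row 1 must total 445; the given cells sum to 301, so (1,4) = 144.
Row 4: 84 + 29 + 124 + 69 + ? = 445, so (4,1) = 139.
Row 5 must total 445; the given cells sum to 346, so (5,1) = 99.
Anti-diagonal needs 445; the known cells sum to 366, so (2,4) = 79.
From row 2, 445 − (64 + 134 + 79 + 49) gives (2,1) = 119.
From column 1, 445 − (34 + 119 + 139 + 99) gives (3,1) = 54.
The remaining cell in column 4 is (3,4) = 445 − 406 = 39.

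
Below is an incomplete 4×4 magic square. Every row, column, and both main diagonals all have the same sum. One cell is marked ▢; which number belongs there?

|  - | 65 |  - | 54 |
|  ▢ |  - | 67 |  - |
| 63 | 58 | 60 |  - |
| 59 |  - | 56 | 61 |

52

Anti-diagonal is complete and sums to 238; that is the magic constant.
Row 3: 63 + 58 + 60 + ? = 238, so (3,4) = 57.
Using row 4: 59 + 56 + 61 + ? → (4,2) = 238 − 176 = 62.
Using column 2: 65 + 58 + 62 + ? → (2,2) = 238 − 185 = 53.
Column 3 must total 238; the given cells sum to 183, so (1,3) = 55.
Column 4: 54 + 57 + 61 + ? = 238, so (2,4) = 66.
Main diagonal needs 238; the known cells sum to 174, so (1,1) = 64.
Using row 2: 53 + 67 + 66 + ? → (2,1) = 238 − 186 = 52.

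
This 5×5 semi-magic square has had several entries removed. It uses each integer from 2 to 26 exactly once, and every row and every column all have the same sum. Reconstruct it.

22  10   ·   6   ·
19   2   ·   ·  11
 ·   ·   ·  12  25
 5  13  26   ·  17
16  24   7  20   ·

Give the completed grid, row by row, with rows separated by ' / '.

The entries are 2 through 26, which sum to 350, so each line sums to 350/5 = 70.
Row 4: 5 + 13 + 26 + 17 + ? = 70, so (4,4) = 9.
Using row 5: 16 + 24 + 7 + 20 + ? → (5,5) = 70 − 67 = 3.
Column 1: 22 + 19 + 5 + 16 + ? = 70, so (3,1) = 8.
Using column 2: 10 + 2 + 13 + 24 + ? → (3,2) = 70 − 49 = 21.
Column 4 must total 70; the given cells sum to 47, so (2,4) = 23.
Column 5 must total 70; the given cells sum to 56, so (1,5) = 14.
From row 1, 70 − (22 + 10 + 6 + 14) gives (1,3) = 18.
Row 2: 19 + 2 + 23 + 11 + ? = 70, so (2,3) = 15.
Row 3 must total 70; the given cells sum to 66, so (3,3) = 4.

22 10 18 6 14 / 19 2 15 23 11 / 8 21 4 12 25 / 5 13 26 9 17 / 16 24 7 20 3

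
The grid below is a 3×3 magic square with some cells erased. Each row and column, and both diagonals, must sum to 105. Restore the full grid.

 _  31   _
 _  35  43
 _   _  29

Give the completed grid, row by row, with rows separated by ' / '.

41 31 33 / 27 35 43 / 37 39 29

Row 2 needs 105; the known cells sum to 78, so (2,1) = 27.
The remaining cell in column 2 is (3,2) = 105 − 66 = 39.
Column 3 needs 105; the known cells sum to 72, so (1,3) = 33.
Main diagonal must total 105; the given cells sum to 64, so (1,1) = 41.
Anti-diagonal: 33 + 35 + ? = 105, so (3,1) = 37.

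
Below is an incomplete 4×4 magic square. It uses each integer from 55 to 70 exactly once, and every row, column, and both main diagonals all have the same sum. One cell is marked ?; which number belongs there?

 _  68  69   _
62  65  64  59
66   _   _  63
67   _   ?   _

The entries are 55 through 70, which sum to 1000, so each line sums to 1000/4 = 250.
Column 1 must total 250; the given cells sum to 195, so (1,1) = 55.
Row 1 needs 250; the known cells sum to 192, so (1,4) = 58.
Column 4: 58 + 59 + 63 + ? = 250, so (4,4) = 70.
Main diagonal needs 250; the known cells sum to 190, so (3,3) = 60.
Using anti-diagonal: 58 + 64 + 67 + ? → (3,2) = 250 − 189 = 61.
From column 2, 250 − (68 + 65 + 61) gives (4,2) = 56.
The remaining cell in column 3 is (4,3) = 250 − 193 = 57.

57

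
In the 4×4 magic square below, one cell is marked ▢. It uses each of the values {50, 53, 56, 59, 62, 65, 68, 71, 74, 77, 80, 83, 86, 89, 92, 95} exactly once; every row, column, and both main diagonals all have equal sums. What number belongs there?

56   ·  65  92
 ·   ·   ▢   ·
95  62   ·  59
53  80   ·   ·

The 16 entries sum to 1160, so each line sums to 1160/4 = 290.
From row 1, 290 − (56 + 65 + 92) gives (1,2) = 77.
Row 3: 95 + 62 + 59 + ? = 290, so (3,3) = 74.
From column 1, 290 − (56 + 95 + 53) gives (2,1) = 86.
Column 2 must total 290; the given cells sum to 219, so (2,2) = 71.
The remaining cell in main diagonal is (4,4) = 290 − 201 = 89.
The remaining cell in anti-diagonal is (2,3) = 290 − 207 = 83.

83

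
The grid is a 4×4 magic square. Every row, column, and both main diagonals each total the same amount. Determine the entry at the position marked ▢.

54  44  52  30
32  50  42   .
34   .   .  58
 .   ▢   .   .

Row 1 is complete and sums to 180; that is the magic constant.
Using row 2: 32 + 50 + 42 + ? → (2,4) = 180 − 124 = 56.
Using column 1: 54 + 32 + 34 + ? → (4,1) = 180 − 120 = 60.
Column 4 needs 180; the known cells sum to 144, so (4,4) = 36.
The remaining cell in main diagonal is (3,3) = 180 − 140 = 40.
Anti-diagonal needs 180; the known cells sum to 132, so (3,2) = 48.
Column 2: 44 + 50 + 48 + ? = 180, so (4,2) = 38.

38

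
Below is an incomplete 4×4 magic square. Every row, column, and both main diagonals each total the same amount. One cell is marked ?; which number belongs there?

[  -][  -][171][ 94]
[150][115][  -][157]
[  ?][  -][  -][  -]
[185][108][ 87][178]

122

Row 4 is complete and sums to 558; that is the magic constant.
From row 2, 558 − (150 + 115 + 157) gives (2,3) = 136.
Column 3: 171 + 136 + 87 + ? = 558, so (3,3) = 164.
The remaining cell in column 4 is (3,4) = 558 − 429 = 129.
From main diagonal, 558 − (115 + 164 + 178) gives (1,1) = 101.
Using anti-diagonal: 94 + 136 + 185 + ? → (3,2) = 558 − 415 = 143.
Row 1 must total 558; the given cells sum to 366, so (1,2) = 192.
Using row 3: 143 + 164 + 129 + ? → (3,1) = 558 − 436 = 122.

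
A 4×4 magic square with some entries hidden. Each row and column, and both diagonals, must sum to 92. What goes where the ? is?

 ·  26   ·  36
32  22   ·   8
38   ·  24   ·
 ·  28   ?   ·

The remaining cell in row 2 is (2,3) = 92 − 62 = 30.
Column 2 must total 92; the given cells sum to 76, so (3,2) = 16.
Anti-diagonal: 36 + 30 + 16 + ? = 92, so (4,1) = 10.
Row 3 needs 92; the known cells sum to 78, so (3,4) = 14.
Column 1 needs 92; the known cells sum to 80, so (1,1) = 12.
Column 4 must total 92; the given cells sum to 58, so (4,4) = 34.
Row 1 must total 92; the given cells sum to 74, so (1,3) = 18.
From row 4, 92 − (10 + 28 + 34) gives (4,3) = 20.

20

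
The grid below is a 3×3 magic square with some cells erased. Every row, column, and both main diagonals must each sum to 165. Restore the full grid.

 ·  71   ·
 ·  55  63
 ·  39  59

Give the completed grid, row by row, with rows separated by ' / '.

The remaining cell in row 2 is (2,1) = 165 − 118 = 47.
Using row 3: 39 + 59 + ? → (3,1) = 165 − 98 = 67.
Column 1: 47 + 67 + ? = 165, so (1,1) = 51.
The remaining cell in column 3 is (1,3) = 165 − 122 = 43.

51 71 43 / 47 55 63 / 67 39 59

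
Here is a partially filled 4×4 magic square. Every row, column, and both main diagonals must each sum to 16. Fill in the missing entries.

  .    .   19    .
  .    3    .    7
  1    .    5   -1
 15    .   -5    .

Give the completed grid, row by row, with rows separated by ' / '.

Row 3 must total 16; the given cells sum to 5, so (3,2) = 11.
Using column 3: 19 + 5 + (-5) + ? → (2,3) = 16 − 19 = -3.
The remaining cell in anti-diagonal is (1,4) = 16 − 23 = -7.
Row 2 must total 16; the given cells sum to 7, so (2,1) = 9.
Column 1 must total 16; the given cells sum to 25, so (1,1) = -9.
Column 4: -7 + 7 + (-1) + ? = 16, so (4,4) = 17.
Row 1: -9 + 19 + (-7) + ? = 16, so (1,2) = 13.
Row 4 must total 16; the given cells sum to 27, so (4,2) = -11.

-9 13 19 -7 / 9 3 -3 7 / 1 11 5 -1 / 15 -11 -5 17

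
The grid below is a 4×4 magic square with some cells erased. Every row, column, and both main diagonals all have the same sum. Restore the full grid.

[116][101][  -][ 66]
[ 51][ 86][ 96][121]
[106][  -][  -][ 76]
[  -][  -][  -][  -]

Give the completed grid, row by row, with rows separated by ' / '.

Row 2 is already complete: 51 + 86 + 96 + 121 = 354, so that is the magic constant.
Row 1 needs 354; the known cells sum to 283, so (1,3) = 71.
The remaining cell in column 1 is (4,1) = 354 − 273 = 81.
Using column 4: 66 + 121 + 76 + ? → (4,4) = 354 − 263 = 91.
Main diagonal must total 354; the given cells sum to 293, so (3,3) = 61.
Anti-diagonal: 66 + 96 + 81 + ? = 354, so (3,2) = 111.
Column 2 needs 354; the known cells sum to 298, so (4,2) = 56.
From column 3, 354 − (71 + 96 + 61) gives (4,3) = 126.

116 101 71 66 / 51 86 96 121 / 106 111 61 76 / 81 56 126 91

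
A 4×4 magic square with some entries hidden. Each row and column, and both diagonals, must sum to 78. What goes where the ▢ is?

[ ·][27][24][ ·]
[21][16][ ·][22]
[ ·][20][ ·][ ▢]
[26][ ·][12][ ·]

18

Row 2 must total 78; the given cells sum to 59, so (2,3) = 19.
From column 2, 78 − (27 + 16 + 20) gives (4,2) = 15.
The remaining cell in column 3 is (3,3) = 78 − 55 = 23.
Anti-diagonal must total 78; the given cells sum to 65, so (1,4) = 13.
The remaining cell in row 1 is (1,1) = 78 − 64 = 14.
Row 4 must total 78; the given cells sum to 53, so (4,4) = 25.
The remaining cell in column 1 is (3,1) = 78 − 61 = 17.
From column 4, 78 − (13 + 22 + 25) gives (3,4) = 18.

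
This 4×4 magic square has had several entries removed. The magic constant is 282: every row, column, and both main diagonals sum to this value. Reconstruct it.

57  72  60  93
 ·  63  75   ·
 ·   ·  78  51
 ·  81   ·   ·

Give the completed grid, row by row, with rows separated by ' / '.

The remaining cell in column 2 is (3,2) = 282 − 216 = 66.
Using column 3: 60 + 75 + 78 + ? → (4,3) = 282 − 213 = 69.
Main diagonal must total 282; the given cells sum to 198, so (4,4) = 84.
From anti-diagonal, 282 − (93 + 75 + 66) gives (4,1) = 48.
Row 3 must total 282; the given cells sum to 195, so (3,1) = 87.
The remaining cell in column 1 is (2,1) = 282 − 192 = 90.
Column 4 needs 282; the known cells sum to 228, so (2,4) = 54.

57 72 60 93 / 90 63 75 54 / 87 66 78 51 / 48 81 69 84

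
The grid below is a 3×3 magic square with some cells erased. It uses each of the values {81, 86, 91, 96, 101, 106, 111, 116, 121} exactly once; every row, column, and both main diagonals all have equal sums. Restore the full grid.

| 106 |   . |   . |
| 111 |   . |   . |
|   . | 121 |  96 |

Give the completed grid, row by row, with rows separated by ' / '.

106 81 116 / 111 101 91 / 86 121 96

The 9 entries sum to 909, so each line sums to 909/3 = 303.
From row 3, 303 − (121 + 96) gives (3,1) = 86.
The remaining cell in main diagonal is (2,2) = 303 − 202 = 101.
Anti-diagonal needs 303; the known cells sum to 187, so (1,3) = 116.
Row 1 needs 303; the known cells sum to 222, so (1,2) = 81.
Row 2 must total 303; the given cells sum to 212, so (2,3) = 91.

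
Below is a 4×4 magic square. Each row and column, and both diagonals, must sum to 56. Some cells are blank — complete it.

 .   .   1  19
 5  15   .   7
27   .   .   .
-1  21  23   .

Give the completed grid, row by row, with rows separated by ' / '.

25 11 1 19 / 5 15 29 7 / 27 9 3 17 / -1 21 23 13

Row 2 must total 56; the given cells sum to 27, so (2,3) = 29.
Using row 4: -1 + 21 + 23 + ? → (4,4) = 56 − 43 = 13.
Column 1 must total 56; the given cells sum to 31, so (1,1) = 25.
Using column 3: 1 + 29 + 23 + ? → (3,3) = 56 − 53 = 3.
Using column 4: 19 + 7 + 13 + ? → (3,4) = 56 − 39 = 17.
Anti-diagonal must total 56; the given cells sum to 47, so (3,2) = 9.
Row 1 must total 56; the given cells sum to 45, so (1,2) = 11.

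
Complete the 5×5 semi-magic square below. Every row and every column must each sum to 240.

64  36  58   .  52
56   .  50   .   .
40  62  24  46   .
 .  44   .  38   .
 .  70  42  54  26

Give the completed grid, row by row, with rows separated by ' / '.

Row 1 must total 240; the given cells sum to 210, so (1,4) = 30.
The remaining cell in row 3 is (3,5) = 240 − 172 = 68.
Row 5 must total 240; the given cells sum to 192, so (5,1) = 48.
Column 1 must total 240; the given cells sum to 208, so (4,1) = 32.
Column 2 needs 240; the known cells sum to 212, so (2,2) = 28.
Column 3: 58 + 50 + 24 + 42 + ? = 240, so (4,3) = 66.
Column 4 needs 240; the known cells sum to 168, so (2,4) = 72.
The remaining cell in row 2 is (2,5) = 240 − 206 = 34.
Using row 4: 32 + 44 + 66 + 38 + ? → (4,5) = 240 − 180 = 60.

64 36 58 30 52 / 56 28 50 72 34 / 40 62 24 46 68 / 32 44 66 38 60 / 48 70 42 54 26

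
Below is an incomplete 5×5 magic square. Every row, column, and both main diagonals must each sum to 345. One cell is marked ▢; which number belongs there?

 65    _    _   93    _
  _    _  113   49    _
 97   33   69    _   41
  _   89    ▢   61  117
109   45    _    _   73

The remaining cell in row 3 is (3,4) = 345 − 240 = 105.
Column 4: 93 + 49 + 105 + 61 + ? = 345, so (5,4) = 37.
The remaining cell in main diagonal is (2,2) = 345 − 268 = 77.
The remaining cell in anti-diagonal is (1,5) = 345 − 316 = 29.
Using row 5: 109 + 45 + 37 + 73 + ? → (5,3) = 345 − 264 = 81.
Using column 2: 77 + 33 + 89 + 45 + ? → (1,2) = 345 − 244 = 101.
Column 5 needs 345; the known cells sum to 260, so (2,5) = 85.
Using row 1: 65 + 101 + 93 + 29 + ? → (1,3) = 345 − 288 = 57.
Row 2 needs 345; the known cells sum to 324, so (2,1) = 21.
Using column 1: 65 + 21 + 97 + 109 + ? → (4,1) = 345 − 292 = 53.
Using column 3: 57 + 113 + 69 + 81 + ? → (4,3) = 345 − 320 = 25.

25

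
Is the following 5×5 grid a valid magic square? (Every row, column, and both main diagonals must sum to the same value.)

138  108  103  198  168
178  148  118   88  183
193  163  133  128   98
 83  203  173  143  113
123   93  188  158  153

Yes

Row 1: 138 + 108 + 103 + 198 + 168 = 715.
Row 2: 178 + 148 + 118 + 88 + 183 = 715.
Row 3: 193 + 163 + 133 + 128 + 98 = 715.
Row 4: 83 + 203 + 173 + 143 + 113 = 715.
Row 5: 123 + 93 + 188 + 158 + 153 = 715.
Column 1: 138 + 178 + 193 + 83 + 123 = 715.
Column 2: 108 + 148 + 163 + 203 + 93 = 715.
Column 3: 103 + 118 + 133 + 173 + 188 = 715.
Column 4: 198 + 88 + 128 + 143 + 158 = 715.
Column 5: 168 + 183 + 98 + 113 + 153 = 715.
Main diagonal: 138 + 148 + 133 + 143 + 153 = 715.
Anti-diagonal: 168 + 88 + 133 + 203 + 123 = 715.
All lines sum to 715.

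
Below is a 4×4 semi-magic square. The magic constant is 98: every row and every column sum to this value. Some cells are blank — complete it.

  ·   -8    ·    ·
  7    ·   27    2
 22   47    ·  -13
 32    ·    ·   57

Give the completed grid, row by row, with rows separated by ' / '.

37 -8 17 52 / 7 62 27 2 / 22 47 42 -13 / 32 -3 12 57

Row 2 must total 98; the given cells sum to 36, so (2,2) = 62.
Row 3: 22 + 47 + (-13) + ? = 98, so (3,3) = 42.
From column 1, 98 − (7 + 22 + 32) gives (1,1) = 37.
The remaining cell in column 2 is (4,2) = 98 − 101 = -3.
Column 4 must total 98; the given cells sum to 46, so (1,4) = 52.
Row 1 needs 98; the known cells sum to 81, so (1,3) = 17.
Row 4: 32 + (-3) + 57 + ? = 98, so (4,3) = 12.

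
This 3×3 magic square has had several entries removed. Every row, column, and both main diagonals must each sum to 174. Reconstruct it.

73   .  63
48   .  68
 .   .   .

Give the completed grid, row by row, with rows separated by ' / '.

73 38 63 / 48 58 68 / 53 78 43

The remaining cell in row 1 is (1,2) = 174 − 136 = 38.
Row 2: 48 + 68 + ? = 174, so (2,2) = 58.
Column 1 needs 174; the known cells sum to 121, so (3,1) = 53.
The remaining cell in column 2 is (3,2) = 174 − 96 = 78.
Column 3: 63 + 68 + ? = 174, so (3,3) = 43.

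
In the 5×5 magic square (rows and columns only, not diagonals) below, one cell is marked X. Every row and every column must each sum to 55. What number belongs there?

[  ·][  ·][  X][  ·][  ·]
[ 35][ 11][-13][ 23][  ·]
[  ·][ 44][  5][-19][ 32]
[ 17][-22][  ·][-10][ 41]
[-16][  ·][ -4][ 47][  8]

Row 2: 35 + 11 + (-13) + 23 + ? = 55, so (2,5) = -1.
Row 3 must total 55; the given cells sum to 62, so (3,1) = -7.
Row 4: 17 + (-22) + (-10) + 41 + ? = 55, so (4,3) = 29.
Row 5: -16 + (-4) + 47 + 8 + ? = 55, so (5,2) = 20.
The remaining cell in column 1 is (1,1) = 55 − 29 = 26.
Column 2 needs 55; the known cells sum to 53, so (1,2) = 2.
Column 3: -13 + 5 + 29 + (-4) + ? = 55, so (1,3) = 38.

38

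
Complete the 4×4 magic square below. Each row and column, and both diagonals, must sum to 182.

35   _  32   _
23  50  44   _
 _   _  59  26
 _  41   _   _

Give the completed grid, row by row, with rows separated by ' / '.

35 62 32 53 / 23 50 44 65 / 68 29 59 26 / 56 41 47 38

Row 2 must total 182; the given cells sum to 117, so (2,4) = 65.
Column 3 must total 182; the given cells sum to 135, so (4,3) = 47.
Main diagonal: 35 + 50 + 59 + ? = 182, so (4,4) = 38.
Using row 4: 41 + 47 + 38 + ? → (4,1) = 182 − 126 = 56.
Column 1 must total 182; the given cells sum to 114, so (3,1) = 68.
Using column 4: 65 + 26 + 38 + ? → (1,4) = 182 − 129 = 53.
Anti-diagonal needs 182; the known cells sum to 153, so (3,2) = 29.
Row 1 needs 182; the known cells sum to 120, so (1,2) = 62.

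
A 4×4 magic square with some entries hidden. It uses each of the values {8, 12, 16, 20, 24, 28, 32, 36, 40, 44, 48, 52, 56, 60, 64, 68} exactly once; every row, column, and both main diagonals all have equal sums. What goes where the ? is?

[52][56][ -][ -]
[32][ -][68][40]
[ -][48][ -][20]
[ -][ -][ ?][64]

44

The 16 entries sum to 608, so each line sums to 608/4 = 152.
The remaining cell in row 2 is (2,2) = 152 − 140 = 12.
Using column 2: 56 + 12 + 48 + ? → (4,2) = 152 − 116 = 36.
From column 4, 152 − (40 + 20 + 64) gives (1,4) = 28.
The remaining cell in main diagonal is (3,3) = 152 − 128 = 24.
Anti-diagonal needs 152; the known cells sum to 144, so (4,1) = 8.
The remaining cell in row 1 is (1,3) = 152 − 136 = 16.
The remaining cell in row 3 is (3,1) = 152 − 92 = 60.
From row 4, 152 − (8 + 36 + 64) gives (4,3) = 44.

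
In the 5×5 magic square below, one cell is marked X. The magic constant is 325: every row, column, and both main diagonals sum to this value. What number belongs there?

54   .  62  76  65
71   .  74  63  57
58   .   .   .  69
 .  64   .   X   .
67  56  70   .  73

72

Row 1: 54 + 62 + 76 + 65 + ? = 325, so (1,2) = 68.
Using row 2: 71 + 74 + 63 + 57 + ? → (2,2) = 325 − 265 = 60.
Using row 5: 67 + 56 + 70 + 73 + ? → (5,4) = 325 − 266 = 59.
Column 1 needs 325; the known cells sum to 250, so (4,1) = 75.
From column 2, 325 − (68 + 60 + 64 + 56) gives (3,2) = 77.
Column 5: 65 + 57 + 69 + 73 + ? = 325, so (4,5) = 61.
Anti-diagonal: 65 + 63 + 64 + 67 + ? = 325, so (3,3) = 66.
Row 3: 58 + 77 + 66 + 69 + ? = 325, so (3,4) = 55.
Column 3 needs 325; the known cells sum to 272, so (4,3) = 53.
From column 4, 325 − (76 + 63 + 55 + 59) gives (4,4) = 72.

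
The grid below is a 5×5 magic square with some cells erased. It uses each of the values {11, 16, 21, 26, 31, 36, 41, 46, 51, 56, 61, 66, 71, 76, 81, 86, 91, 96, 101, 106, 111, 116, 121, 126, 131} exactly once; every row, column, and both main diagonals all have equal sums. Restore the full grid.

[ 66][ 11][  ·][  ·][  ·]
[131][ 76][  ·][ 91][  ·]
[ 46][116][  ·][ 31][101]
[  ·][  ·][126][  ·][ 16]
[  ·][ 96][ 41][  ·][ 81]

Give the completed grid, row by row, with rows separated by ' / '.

The 25 entries sum to 1775, so each line sums to 1775/5 = 355.
Using row 3: 46 + 116 + 31 + 101 + ? → (3,3) = 355 − 294 = 61.
From column 2, 355 − (11 + 76 + 116 + 96) gives (4,2) = 56.
From main diagonal, 355 − (66 + 76 + 61 + 81) gives (4,4) = 71.
Row 4 must total 355; the given cells sum to 269, so (4,1) = 86.
Using column 1: 66 + 131 + 46 + 86 + ? → (5,1) = 355 − 329 = 26.
Anti-diagonal needs 355; the known cells sum to 234, so (1,5) = 121.
The remaining cell in row 5 is (5,4) = 355 − 244 = 111.
The remaining cell in column 4 is (1,4) = 355 − 304 = 51.
From column 5, 355 − (121 + 101 + 16 + 81) gives (2,5) = 36.
From row 1, 355 − (66 + 11 + 51 + 121) gives (1,3) = 106.
Row 2: 131 + 76 + 91 + 36 + ? = 355, so (2,3) = 21.

66 11 106 51 121 / 131 76 21 91 36 / 46 116 61 31 101 / 86 56 126 71 16 / 26 96 41 111 81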